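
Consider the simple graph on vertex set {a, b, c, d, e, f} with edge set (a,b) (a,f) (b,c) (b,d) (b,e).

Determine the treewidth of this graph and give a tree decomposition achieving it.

Treewidth 1.
One optimal decomposition is:
Bags: B1 = {a, b}  B2 = {a, f}  B3 = {b, e}  B4 = {b, c}  B5 = {b, d}
Tree: B1–B2, B1–B3, B1–B4, B3–B5

The largest bag has 2 vertices, giving width 1; this decomposition certifies tw(G) ≤ 1. Any graph with an edge has treewidth ≥ 1, and G has the edge b–a. Therefore the treewidth is 1.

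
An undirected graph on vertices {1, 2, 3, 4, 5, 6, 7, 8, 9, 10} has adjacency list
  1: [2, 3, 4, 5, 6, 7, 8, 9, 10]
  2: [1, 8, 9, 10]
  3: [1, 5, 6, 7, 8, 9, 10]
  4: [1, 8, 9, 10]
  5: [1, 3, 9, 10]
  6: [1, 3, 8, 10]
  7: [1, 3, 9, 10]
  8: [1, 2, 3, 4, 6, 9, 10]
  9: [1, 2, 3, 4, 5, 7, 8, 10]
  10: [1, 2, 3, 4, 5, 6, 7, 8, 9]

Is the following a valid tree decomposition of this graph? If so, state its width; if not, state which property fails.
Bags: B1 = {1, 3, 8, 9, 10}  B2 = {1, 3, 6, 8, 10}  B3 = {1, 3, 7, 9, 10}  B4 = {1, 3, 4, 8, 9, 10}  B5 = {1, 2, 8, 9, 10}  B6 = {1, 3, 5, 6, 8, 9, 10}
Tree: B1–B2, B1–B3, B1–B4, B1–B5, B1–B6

A tree decomposition must satisfy three properties: every vertex lies in some bag; for every edge, both endpoints lie together in some bag; and for every vertex, the bags containing it form a connected subtree. Here bags containing vertex 6 are not connected in the tree, so the decomposition is invalid.

No — bags containing vertex 6 are not connected in the tree.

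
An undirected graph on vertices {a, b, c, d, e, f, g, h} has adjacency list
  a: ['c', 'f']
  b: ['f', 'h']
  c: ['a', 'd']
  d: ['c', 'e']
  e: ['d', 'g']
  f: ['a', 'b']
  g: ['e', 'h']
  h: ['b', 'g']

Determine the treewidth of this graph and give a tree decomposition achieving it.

Treewidth 2.
One such decomposition:
Bags: B1 = {c, d, e}  B2 = {a, c, e}  B3 = {a, e, f}  B4 = {b, e, f}  B5 = {b, e, h}  B6 = {e, g, h}
Tree: B1–B2, B2–B3, B3–B4, B4–B5, B5–B6

Each bag holds 3 vertices, so the decomposition has width 2, which upper-bounds the treewidth. For the lower bound, G contains the cycle e–d–c–a–f–b–h–g–e, so G is not a forest; only forests have treewidth ≤ 1, hence tw(G) ≥ 2. Hence tw(G) = 2 exactly.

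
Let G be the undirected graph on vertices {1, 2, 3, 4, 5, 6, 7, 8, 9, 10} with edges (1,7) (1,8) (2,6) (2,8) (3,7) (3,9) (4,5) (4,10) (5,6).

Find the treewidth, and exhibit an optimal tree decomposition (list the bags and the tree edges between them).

Each bag holds 2 vertices, so the decomposition has width 1, which upper-bounds the treewidth. G has an edge, so its treewidth is at least 1. Combining the bounds, tw(G) = 1.

Treewidth 1.
One optimal decomposition is:
Bags: B1 = {4, 10}  B2 = {4, 5}  B3 = {5, 6}  B4 = {2, 6}  B5 = {2, 8}  B6 = {1, 8}  B7 = {1, 7}  B8 = {3, 7}  B9 = {3, 9}
Tree: B1–B2, B2–B3, B3–B4, B4–B5, B5–B6, B6–B7, B7–B8, B8–B9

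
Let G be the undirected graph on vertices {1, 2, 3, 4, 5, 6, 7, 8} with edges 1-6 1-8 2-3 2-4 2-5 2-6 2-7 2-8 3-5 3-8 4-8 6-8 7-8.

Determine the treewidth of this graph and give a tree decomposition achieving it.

Treewidth 2.
Bags: B1 = {2, 6, 8}  B2 = {1, 6, 8}  B3 = {2, 4, 8}  B4 = {2, 3, 8}  B5 = {2, 3, 5}  B6 = {2, 7, 8}
Tree: B1–B2, B1–B3, B3–B4, B4–B5, B3–B6

The largest bag has 3 vertices, giving width 2; this decomposition certifies tw(G) ≤ 2. On the other hand G contains the 3-clique {1, 6, 8}. A clique must lie in a single bag of any decomposition, so no decomposition can have width below 2. Therefore the treewidth is 2.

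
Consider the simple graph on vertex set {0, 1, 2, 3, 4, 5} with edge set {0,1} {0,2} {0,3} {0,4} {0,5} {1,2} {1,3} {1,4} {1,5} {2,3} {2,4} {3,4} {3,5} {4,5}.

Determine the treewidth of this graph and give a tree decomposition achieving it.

Every bag has size at most 5, so the width is 5 − 1 = 4 and tw(G) ≤ 4. For the lower bound, the 5 vertices {0, 1, 2, 3, 4} are pairwise adjacent, and any tree decomposition puts a clique entirely inside one bag — forcing width ≥ 4. Hence tw(G) = 4 exactly.

Treewidth 4.
Bags: B1 = {0, 1, 3, 4, 5}  B2 = {0, 1, 2, 3, 4}
Tree: B1–B2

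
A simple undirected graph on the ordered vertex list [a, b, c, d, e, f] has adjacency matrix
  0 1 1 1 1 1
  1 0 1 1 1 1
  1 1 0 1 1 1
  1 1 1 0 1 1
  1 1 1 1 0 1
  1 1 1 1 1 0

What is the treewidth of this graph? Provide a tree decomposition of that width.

A single bag containing all 6 vertices is trivially a valid decomposition of width 5. On the other hand G contains the 6-clique {a, b, c, d, e, f}. A clique must lie in a single bag of any decomposition, so no decomposition can have width below 5. The upper and lower bounds meet at 5, so that is the treewidth.

Treewidth 5.
Bags: B1 = {a, b, c, d, e, f}
Tree: (single bag)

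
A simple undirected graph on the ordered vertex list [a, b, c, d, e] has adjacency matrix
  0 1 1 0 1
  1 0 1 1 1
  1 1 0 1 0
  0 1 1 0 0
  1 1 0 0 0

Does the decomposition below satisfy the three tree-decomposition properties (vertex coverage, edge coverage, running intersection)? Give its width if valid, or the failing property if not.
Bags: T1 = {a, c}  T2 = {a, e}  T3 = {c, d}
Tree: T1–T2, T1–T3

A tree decomposition must satisfy three properties: every vertex lies in some bag; for every edge, both endpoints lie together in some bag; and for every vertex, the bags containing it form a connected subtree. Here vertex b appears in no bag, so the decomposition is invalid.

No — vertex b appears in no bag.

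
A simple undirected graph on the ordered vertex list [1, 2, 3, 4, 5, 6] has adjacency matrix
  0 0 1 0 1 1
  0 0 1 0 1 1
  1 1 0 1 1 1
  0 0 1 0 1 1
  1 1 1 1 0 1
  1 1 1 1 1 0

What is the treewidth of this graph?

A width-3 tree decomposition is:
Bags: B1 = {2, 3, 5, 6}  B2 = {3, 4, 5, 6}  B3 = {1, 3, 5, 6}
Tree: B1–B2, B2–B3
Each bag holds 4 vertices, so the decomposition has width 3, which upper-bounds the treewidth. On the other hand G contains the 4-clique {1, 3, 5, 6}. A clique must lie in a single bag of any decomposition, so no decomposition can have width below 3. Therefore the treewidth is 3.

3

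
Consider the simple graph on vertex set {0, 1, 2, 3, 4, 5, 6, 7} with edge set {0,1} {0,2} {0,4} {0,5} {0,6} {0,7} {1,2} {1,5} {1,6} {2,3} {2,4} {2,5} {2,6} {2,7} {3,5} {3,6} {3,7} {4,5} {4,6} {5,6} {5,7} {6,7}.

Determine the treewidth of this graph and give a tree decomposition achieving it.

Treewidth 4.
One optimal decomposition is:
Bags: B1 = {2, 3, 5, 6, 7}  B2 = {0, 2, 5, 6, 7}  B3 = {0, 2, 4, 5, 6}  B4 = {0, 1, 2, 5, 6}
Tree: B1–B2, B2–B3, B3–B4

Every bag has size at most 5, so the width is 5 − 1 = 4 and tw(G) ≤ 4. For the lower bound, the 5 vertices {0, 1, 2, 5, 6} are pairwise adjacent, and any tree decomposition puts a clique entirely inside one bag — forcing width ≥ 4. Therefore the treewidth is 4.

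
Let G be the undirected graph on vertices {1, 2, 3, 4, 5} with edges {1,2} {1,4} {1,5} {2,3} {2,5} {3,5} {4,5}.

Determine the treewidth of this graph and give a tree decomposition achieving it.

Treewidth 2.
Bags: B1 = {1, 2, 5}  B2 = {2, 3, 5}  B3 = {1, 4, 5}
Tree: B1–B2, B1–B3

The largest bag has 3 vertices, giving width 2; this decomposition certifies tw(G) ≤ 2. For the lower bound, the 3 vertices {1, 2, 5} are pairwise adjacent, and any tree decomposition puts a clique entirely inside one bag — forcing width ≥ 2. Therefore the treewidth is 2.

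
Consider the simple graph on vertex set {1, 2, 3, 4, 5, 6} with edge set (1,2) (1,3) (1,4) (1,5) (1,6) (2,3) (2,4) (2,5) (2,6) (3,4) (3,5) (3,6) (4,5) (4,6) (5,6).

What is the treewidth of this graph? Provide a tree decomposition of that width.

With just one bag of size 6, the width is 6 − 1 = 5, so tw(G) ≤ 5. For the lower bound, the 6 vertices {1, 2, 3, 4, 5, 6} are pairwise adjacent, and any tree decomposition puts a clique entirely inside one bag — forcing width ≥ 5. Combining the bounds, tw(G) = 5.

Treewidth 5.
One optimal decomposition is:
Bags: B1 = {1, 2, 3, 4, 5, 6}
Tree: (single bag)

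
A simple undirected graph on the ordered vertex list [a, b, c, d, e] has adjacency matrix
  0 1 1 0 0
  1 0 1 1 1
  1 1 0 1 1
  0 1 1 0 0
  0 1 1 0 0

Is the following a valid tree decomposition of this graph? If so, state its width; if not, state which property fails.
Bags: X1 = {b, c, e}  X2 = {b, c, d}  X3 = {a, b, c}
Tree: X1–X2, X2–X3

Vertex coverage: the bags together contain {a, b, c, d, e}, the full vertex set. Edge coverage: each edge of G has both endpoints in at least one bag. Running intersection: for every vertex, the bags containing it form a connected subtree. All three properties hold, so this is a valid tree decomposition of width max|bag| − 1 = 2, and hence tw(G) ≤ 2.

Yes; width 2.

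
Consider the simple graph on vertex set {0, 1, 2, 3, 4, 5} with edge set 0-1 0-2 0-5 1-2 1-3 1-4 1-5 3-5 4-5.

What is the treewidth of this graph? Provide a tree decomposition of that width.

Treewidth 2.
One optimal decomposition is:
Bags: B1 = {1, 3, 5}  B2 = {0, 1, 5}  B3 = {1, 4, 5}  B4 = {0, 1, 2}
Tree: B1–B2, B2–B3, B2–B4

The largest bag has 3 vertices, giving width 2; this decomposition certifies tw(G) ≤ 2. Conversely, {0, 1, 2} is a clique of size 3, and the vertices of any clique must share a bag in every tree decomposition; so some bag has ≥ 3 vertices and tw(G) ≥ 2. Combining the bounds, tw(G) = 2.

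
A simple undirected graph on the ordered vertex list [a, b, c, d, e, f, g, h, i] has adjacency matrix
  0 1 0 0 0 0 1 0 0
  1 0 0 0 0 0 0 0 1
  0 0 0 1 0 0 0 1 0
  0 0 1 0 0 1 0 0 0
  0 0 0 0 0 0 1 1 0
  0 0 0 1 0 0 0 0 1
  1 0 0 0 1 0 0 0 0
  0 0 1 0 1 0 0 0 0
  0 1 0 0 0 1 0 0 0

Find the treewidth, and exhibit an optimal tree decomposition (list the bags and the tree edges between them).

Treewidth 2.
Bags: B1 = {c, d, h}  B2 = {d, f, h}  B3 = {f, h, i}  B4 = {b, h, i}  B5 = {a, b, h}  B6 = {a, g, h}  B7 = {e, g, h}
Tree: B1–B2, B2–B3, B3–B4, B4–B5, B5–B6, B6–B7

The largest bag has 3 vertices, giving width 2; this decomposition certifies tw(G) ≤ 2. Since h–c–d–f–i–b–a–g–e–h is a cycle in G, G is not acyclic. Forests are exactly the graphs of treewidth ≤ 1, so tw(G) ≥ 2. Therefore the treewidth is 2.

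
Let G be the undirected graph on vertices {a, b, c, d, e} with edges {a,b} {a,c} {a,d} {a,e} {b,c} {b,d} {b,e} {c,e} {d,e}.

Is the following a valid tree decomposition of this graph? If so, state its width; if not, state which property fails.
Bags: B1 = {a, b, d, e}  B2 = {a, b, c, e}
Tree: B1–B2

Yes; width 3.

Vertex coverage: the bags together contain {a, b, c, d, e}, the full vertex set. Edge coverage: each edge of G has both endpoints in at least one bag. Running intersection: for every vertex, the bags containing it form a connected subtree. All three properties hold, so this is a valid tree decomposition of width max|bag| − 1 = 3, and hence tw(G) ≤ 3.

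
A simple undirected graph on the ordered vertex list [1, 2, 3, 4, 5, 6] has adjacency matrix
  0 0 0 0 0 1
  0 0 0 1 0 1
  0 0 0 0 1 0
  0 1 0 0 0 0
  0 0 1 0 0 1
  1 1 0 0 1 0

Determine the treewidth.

A width-1 tree decomposition is:
Bags: B1 = {1, 6}  B2 = {5, 6}  B3 = {2, 6}  B4 = {3, 5}  B5 = {2, 4}
Tree: B1–B2, B2–B3, B2–B4, B3–B5
Each bag holds 2 vertices, so the decomposition has width 1, which upper-bounds the treewidth. Any graph with an edge has treewidth ≥ 1, and G has the edge 1–6. The upper and lower bounds meet at 1, so that is the treewidth.

1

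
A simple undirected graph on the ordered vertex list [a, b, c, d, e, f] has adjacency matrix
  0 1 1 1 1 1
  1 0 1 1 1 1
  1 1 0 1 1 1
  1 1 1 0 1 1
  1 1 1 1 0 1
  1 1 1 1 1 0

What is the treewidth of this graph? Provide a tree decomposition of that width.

Treewidth 5.
One such decomposition:
Bags: B1 = {a, b, c, d, e, f}
Tree: (single bag)

A single bag containing all 6 vertices is trivially a valid decomposition of width 5. On the other hand G contains the 6-clique {a, b, c, d, e, f}. A clique must lie in a single bag of any decomposition, so no decomposition can have width below 5. Combining the bounds, tw(G) = 5.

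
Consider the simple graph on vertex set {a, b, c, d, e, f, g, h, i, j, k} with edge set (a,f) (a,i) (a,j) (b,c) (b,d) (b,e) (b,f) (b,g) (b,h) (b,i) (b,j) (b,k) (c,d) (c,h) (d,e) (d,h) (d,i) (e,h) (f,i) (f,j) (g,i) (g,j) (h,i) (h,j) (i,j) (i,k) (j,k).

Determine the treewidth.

3

A width-3 tree decomposition is:
Bags: B1 = {b, h, i, j}  B2 = {b, f, i, j}  B3 = {b, d, h, i}  B4 = {b, g, i, j}  B5 = {b, i, j, k}  B6 = {a, f, i, j}  B7 = {b, c, d, h}  B8 = {b, d, e, h}
Tree: B1–B2, B1–B3, B1–B4, B1–B5, B2–B6, B3–B7, B3–B8
Each bag holds 4 vertices, so the decomposition has width 3, which upper-bounds the treewidth. On the other hand G contains the 4-clique {a, f, i, j}. A clique must lie in a single bag of any decomposition, so no decomposition can have width below 3. Therefore the treewidth is 3.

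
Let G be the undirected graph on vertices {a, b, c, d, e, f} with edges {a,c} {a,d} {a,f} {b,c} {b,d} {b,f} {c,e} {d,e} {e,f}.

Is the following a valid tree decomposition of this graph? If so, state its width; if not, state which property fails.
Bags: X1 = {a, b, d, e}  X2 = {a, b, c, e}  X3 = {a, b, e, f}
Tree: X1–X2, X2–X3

Yes; width 3.

Checking the three conditions: (i) the bags cover all of {a, b, c, d, e, f}; (ii) for each edge, some bag contains both endpoints; (iii) the bags containing any fixed vertex form a subtree. All hold, so the decomposition is valid with width 4 − 1 = 3.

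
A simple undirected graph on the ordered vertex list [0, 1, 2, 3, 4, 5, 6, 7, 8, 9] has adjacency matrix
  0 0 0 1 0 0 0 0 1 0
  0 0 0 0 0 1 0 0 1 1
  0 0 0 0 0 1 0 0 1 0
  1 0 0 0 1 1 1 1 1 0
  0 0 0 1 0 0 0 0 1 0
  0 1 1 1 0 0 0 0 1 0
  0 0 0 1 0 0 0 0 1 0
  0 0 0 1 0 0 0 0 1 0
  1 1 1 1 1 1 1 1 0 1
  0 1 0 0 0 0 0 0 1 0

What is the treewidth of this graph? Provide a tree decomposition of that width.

Treewidth 2.
One such decomposition:
Bags: B1 = {1, 5, 8}  B2 = {3, 5, 8}  B3 = {3, 6, 8}  B4 = {1, 8, 9}  B5 = {3, 7, 8}  B6 = {3, 4, 8}  B7 = {2, 5, 8}  B8 = {0, 3, 8}
Tree: B1–B2, B2–B3, B1–B4, B3–B5, B5–B6, B1–B7, B5–B8

Every bag has size at most 3, so the width is 3 − 1 = 2 and tw(G) ≤ 2. For the lower bound, the 3 vertices {1, 8, 9} are pairwise adjacent, and any tree decomposition puts a clique entirely inside one bag — forcing width ≥ 2. Hence tw(G) = 2 exactly.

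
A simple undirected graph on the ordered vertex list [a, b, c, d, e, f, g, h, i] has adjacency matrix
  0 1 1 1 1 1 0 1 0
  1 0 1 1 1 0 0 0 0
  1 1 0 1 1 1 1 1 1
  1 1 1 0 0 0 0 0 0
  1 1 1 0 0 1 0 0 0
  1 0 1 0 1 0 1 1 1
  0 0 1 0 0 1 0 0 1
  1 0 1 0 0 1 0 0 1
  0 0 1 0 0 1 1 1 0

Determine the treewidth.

A width-3 tree decomposition is:
Bags: B1 = {a, c, e, f}  B2 = {a, c, f, h}  B3 = {a, b, c, e}  B4 = {a, b, c, d}  B5 = {c, f, h, i}  B6 = {c, f, g, i}
Tree: B1–B2, B1–B3, B3–B4, B2–B5, B5–B6
Every bag has size at most 4, so the width is 4 − 1 = 3 and tw(G) ≤ 3. For the lower bound, the 4 vertices {a, b, c, d} are pairwise adjacent, and any tree decomposition puts a clique entirely inside one bag — forcing width ≥ 3. Hence tw(G) = 3 exactly.

3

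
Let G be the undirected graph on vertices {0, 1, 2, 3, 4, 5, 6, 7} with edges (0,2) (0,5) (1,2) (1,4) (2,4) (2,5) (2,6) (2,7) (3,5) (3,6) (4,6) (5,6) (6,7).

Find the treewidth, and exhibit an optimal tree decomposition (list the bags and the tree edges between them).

Treewidth 2.
Bags: B1 = {2, 6, 7}  B2 = {2, 4, 6}  B3 = {2, 5, 6}  B4 = {0, 2, 5}  B5 = {1, 2, 4}  B6 = {3, 5, 6}
Tree: B1–B2, B2–B3, B3–B4, B2–B5, B3–B6

Every bag has size at most 3, so the width is 3 − 1 = 2 and tw(G) ≤ 2. On the other hand G contains the 3-clique {0, 2, 5}. A clique must lie in a single bag of any decomposition, so no decomposition can have width below 2. The upper and lower bounds meet at 2, so that is the treewidth.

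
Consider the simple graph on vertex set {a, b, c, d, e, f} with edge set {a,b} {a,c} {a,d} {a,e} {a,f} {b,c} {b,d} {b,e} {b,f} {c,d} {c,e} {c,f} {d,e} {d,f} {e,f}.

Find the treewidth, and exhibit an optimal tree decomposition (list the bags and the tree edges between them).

With just one bag of size 6, the width is 6 − 1 = 5, so tw(G) ≤ 5. For the lower bound, the 6 vertices {a, b, c, d, e, f} are pairwise adjacent, and any tree decomposition puts a clique entirely inside one bag — forcing width ≥ 5. Hence tw(G) = 5 exactly.

Treewidth 5.
One such decomposition:
Bags: B1 = {a, b, c, d, e, f}
Tree: (single bag)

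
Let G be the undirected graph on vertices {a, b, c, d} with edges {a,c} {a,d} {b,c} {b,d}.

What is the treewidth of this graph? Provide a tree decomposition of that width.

Every bag has size at most 3, so the width is 3 − 1 = 2 and tw(G) ≤ 2. For the lower bound, G contains the cycle a–c–b–d–a, so G is not a forest; only forests have treewidth ≤ 1, hence tw(G) ≥ 2. The upper and lower bounds meet at 2, so that is the treewidth.

Treewidth 2.
One such decomposition:
Bags: B1 = {a, b, c}  B2 = {a, b, d}
Tree: B1–B2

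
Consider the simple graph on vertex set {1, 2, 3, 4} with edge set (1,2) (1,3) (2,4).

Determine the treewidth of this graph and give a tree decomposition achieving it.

Each bag holds 2 vertices, so the decomposition has width 1, which upper-bounds the treewidth. G has an edge, so its treewidth is at least 1. The upper and lower bounds meet at 1, so that is the treewidth.

Treewidth 1.
One such decomposition:
Bags: B1 = {1, 3}  B2 = {1, 2}  B3 = {2, 4}
Tree: B1–B2, B2–B3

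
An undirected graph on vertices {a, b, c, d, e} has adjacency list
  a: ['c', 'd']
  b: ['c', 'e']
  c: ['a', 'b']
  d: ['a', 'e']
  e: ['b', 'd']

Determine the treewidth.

A width-2 tree decomposition is:
Bags: B1 = {a, b, c}  B2 = {a, b, d}  B3 = {b, d, e}
Tree: B1–B2, B2–B3
Every bag has size at most 3, so the width is 3 − 1 = 2 and tw(G) ≤ 2. The edges b–c–a–d–e–b form a cycle, so G is not a tree and its treewidth is at least 2. Combining the bounds, tw(G) = 2.

2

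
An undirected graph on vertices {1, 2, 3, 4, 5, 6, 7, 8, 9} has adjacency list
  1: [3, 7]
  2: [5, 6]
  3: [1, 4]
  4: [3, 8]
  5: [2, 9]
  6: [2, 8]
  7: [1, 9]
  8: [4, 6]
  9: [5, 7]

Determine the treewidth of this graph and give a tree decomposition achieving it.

Every bag has size at most 3, so the width is 3 − 1 = 2 and tw(G) ≤ 2. The edges 4–8–6–2–5–9–7–1–3–4 form a cycle, so G is not a tree and its treewidth is at least 2. Hence tw(G) = 2 exactly.

Treewidth 2.
One such decomposition:
Bags: B1 = {4, 6, 8}  B2 = {2, 4, 6}  B3 = {2, 4, 5}  B4 = {4, 5, 9}  B5 = {4, 7, 9}  B6 = {1, 4, 7}  B7 = {1, 3, 4}
Tree: B1–B2, B2–B3, B3–B4, B4–B5, B5–B6, B6–B7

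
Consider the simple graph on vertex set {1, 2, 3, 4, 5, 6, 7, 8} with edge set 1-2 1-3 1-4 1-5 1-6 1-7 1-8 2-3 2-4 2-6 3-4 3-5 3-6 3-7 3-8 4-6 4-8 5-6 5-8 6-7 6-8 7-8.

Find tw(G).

A width-4 tree decomposition is:
Bags: B1 = {1, 3, 5, 6, 8}  B2 = {1, 3, 4, 6, 8}  B3 = {1, 2, 3, 4, 6}  B4 = {1, 3, 6, 7, 8}
Tree: B1–B2, B2–B3, B2–B4
Every bag has size at most 5, so the width is 5 − 1 = 4 and tw(G) ≤ 4. On the other hand G contains the 5-clique {1, 3, 4, 6, 8}. A clique must lie in a single bag of any decomposition, so no decomposition can have width below 4. Hence tw(G) = 4 exactly.

4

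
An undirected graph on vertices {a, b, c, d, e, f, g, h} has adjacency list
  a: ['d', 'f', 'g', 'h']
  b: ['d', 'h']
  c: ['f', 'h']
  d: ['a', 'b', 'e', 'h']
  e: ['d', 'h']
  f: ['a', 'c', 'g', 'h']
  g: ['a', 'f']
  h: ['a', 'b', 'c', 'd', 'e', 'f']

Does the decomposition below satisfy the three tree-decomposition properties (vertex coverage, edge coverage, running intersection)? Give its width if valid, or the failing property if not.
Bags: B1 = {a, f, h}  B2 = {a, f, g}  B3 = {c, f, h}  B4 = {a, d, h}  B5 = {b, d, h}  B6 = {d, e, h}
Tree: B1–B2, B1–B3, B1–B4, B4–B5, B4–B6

Yes; width 2.

Checking the three conditions: (i) the bags cover all of {a, b, c, d, e, f, g, h}; (ii) for each edge, some bag contains both endpoints; (iii) the bags containing any fixed vertex form a subtree. All hold, so the decomposition is valid with width 3 − 1 = 2.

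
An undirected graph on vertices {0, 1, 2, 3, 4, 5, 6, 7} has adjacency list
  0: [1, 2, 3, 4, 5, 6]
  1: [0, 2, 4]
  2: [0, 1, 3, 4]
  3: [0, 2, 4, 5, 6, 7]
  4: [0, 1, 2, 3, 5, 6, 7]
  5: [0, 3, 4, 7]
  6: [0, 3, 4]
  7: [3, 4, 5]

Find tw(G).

A width-3 tree decomposition is:
Bags: B1 = {0, 3, 4, 5}  B2 = {0, 2, 3, 4}  B3 = {0, 1, 2, 4}  B4 = {0, 3, 4, 6}  B5 = {3, 4, 5, 7}
Tree: B1–B2, B2–B3, B1–B4, B1–B5
The largest bag has 4 vertices, giving width 3; this decomposition certifies tw(G) ≤ 3. On the other hand G contains the 4-clique {0, 1, 2, 4}. A clique must lie in a single bag of any decomposition, so no decomposition can have width below 3. Hence tw(G) = 3 exactly.

3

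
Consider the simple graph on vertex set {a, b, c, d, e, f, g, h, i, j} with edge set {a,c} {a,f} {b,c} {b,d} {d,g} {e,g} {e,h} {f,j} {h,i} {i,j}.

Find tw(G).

2

A width-2 tree decomposition is:
Bags: B1 = {e, h, i}  B2 = {e, i, j}  B3 = {e, f, j}  B4 = {a, e, f}  B5 = {a, c, e}  B6 = {b, c, e}  B7 = {b, d, e}  B8 = {d, e, g}
Tree: B1–B2, B2–B3, B3–B4, B4–B5, B5–B6, B6–B7, B7–B8
The largest bag has 3 vertices, giving width 2; this decomposition certifies tw(G) ≤ 2. Since e–h–i–j–f–a–c–b–d–g–e is a cycle in G, G is not acyclic. Forests are exactly the graphs of treewidth ≤ 1, so tw(G) ≥ 2. The upper and lower bounds meet at 2, so that is the treewidth.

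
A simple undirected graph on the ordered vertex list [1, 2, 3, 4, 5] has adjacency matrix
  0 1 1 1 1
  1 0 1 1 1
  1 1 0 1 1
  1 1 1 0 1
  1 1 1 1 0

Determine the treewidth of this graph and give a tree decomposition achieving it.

Treewidth 4.
Bags: B1 = {1, 2, 3, 4, 5}
Tree: (single bag)

A single bag containing all 5 vertices is trivially a valid decomposition of width 4. On the other hand G contains the 5-clique {1, 2, 3, 4, 5}. A clique must lie in a single bag of any decomposition, so no decomposition can have width below 4. Combining the bounds, tw(G) = 4.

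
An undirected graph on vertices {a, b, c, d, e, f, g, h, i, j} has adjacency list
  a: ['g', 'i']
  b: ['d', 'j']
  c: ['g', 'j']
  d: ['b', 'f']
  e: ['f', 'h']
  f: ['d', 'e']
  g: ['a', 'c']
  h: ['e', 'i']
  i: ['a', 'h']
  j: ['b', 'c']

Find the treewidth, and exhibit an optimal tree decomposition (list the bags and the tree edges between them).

Treewidth 2.
One optimal decomposition is:
Bags: B1 = {e, h, i}  B2 = {e, f, i}  B3 = {d, f, i}  B4 = {b, d, i}  B5 = {b, i, j}  B6 = {c, i, j}  B7 = {c, g, i}  B8 = {a, g, i}
Tree: B1–B2, B2–B3, B3–B4, B4–B5, B5–B6, B6–B7, B7–B8

Each bag holds 3 vertices, so the decomposition has width 2, which upper-bounds the treewidth. Since i–h–e–f–d–b–j–c–g–a–i is a cycle in G, G is not acyclic. Forests are exactly the graphs of treewidth ≤ 1, so tw(G) ≥ 2. Hence tw(G) = 2 exactly.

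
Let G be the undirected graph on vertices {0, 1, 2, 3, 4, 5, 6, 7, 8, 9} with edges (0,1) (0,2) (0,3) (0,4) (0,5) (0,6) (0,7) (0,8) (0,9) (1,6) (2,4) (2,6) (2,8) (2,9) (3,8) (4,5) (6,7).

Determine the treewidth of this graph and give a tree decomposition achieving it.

Each bag holds 3 vertices, so the decomposition has width 2, which upper-bounds the treewidth. On the other hand G contains the 3-clique {0, 1, 6}. A clique must lie in a single bag of any decomposition, so no decomposition can have width below 2. Therefore the treewidth is 2.

Treewidth 2.
One such decomposition:
Bags: B1 = {0, 6, 7}  B2 = {0, 2, 6}  B3 = {0, 2, 8}  B4 = {0, 2, 4}  B5 = {0, 3, 8}  B6 = {0, 2, 9}  B7 = {0, 1, 6}  B8 = {0, 4, 5}
Tree: B1–B2, B2–B3, B3–B4, B3–B5, B4–B6, B1–B7, B4–B8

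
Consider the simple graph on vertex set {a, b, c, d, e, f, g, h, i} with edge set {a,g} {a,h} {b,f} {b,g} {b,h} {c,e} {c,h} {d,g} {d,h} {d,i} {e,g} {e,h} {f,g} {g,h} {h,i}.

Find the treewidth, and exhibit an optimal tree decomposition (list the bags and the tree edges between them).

Treewidth 2.
One such decomposition:
Bags: B1 = {b, g, h}  B2 = {e, g, h}  B3 = {d, g, h}  B4 = {c, e, h}  B5 = {a, g, h}  B6 = {d, h, i}  B7 = {b, f, g}
Tree: B1–B2, B1–B3, B2–B4, B2–B5, B3–B6, B1–B7

Every bag has size at most 3, so the width is 3 − 1 = 2 and tw(G) ≤ 2. On the other hand G contains the 3-clique {d, g, h}. A clique must lie in a single bag of any decomposition, so no decomposition can have width below 2. Hence tw(G) = 2 exactly.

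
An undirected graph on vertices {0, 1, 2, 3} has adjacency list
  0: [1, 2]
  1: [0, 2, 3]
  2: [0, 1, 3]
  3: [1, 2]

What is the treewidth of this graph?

A width-2 tree decomposition is:
Bags: B1 = {1, 2, 3}  B2 = {0, 1, 2}
Tree: B1–B2
Every bag has size at most 3, so the width is 3 − 1 = 2 and tw(G) ≤ 2. For the lower bound, the 3 vertices {0, 1, 2} are pairwise adjacent, and any tree decomposition puts a clique entirely inside one bag — forcing width ≥ 2. The upper and lower bounds meet at 2, so that is the treewidth.

2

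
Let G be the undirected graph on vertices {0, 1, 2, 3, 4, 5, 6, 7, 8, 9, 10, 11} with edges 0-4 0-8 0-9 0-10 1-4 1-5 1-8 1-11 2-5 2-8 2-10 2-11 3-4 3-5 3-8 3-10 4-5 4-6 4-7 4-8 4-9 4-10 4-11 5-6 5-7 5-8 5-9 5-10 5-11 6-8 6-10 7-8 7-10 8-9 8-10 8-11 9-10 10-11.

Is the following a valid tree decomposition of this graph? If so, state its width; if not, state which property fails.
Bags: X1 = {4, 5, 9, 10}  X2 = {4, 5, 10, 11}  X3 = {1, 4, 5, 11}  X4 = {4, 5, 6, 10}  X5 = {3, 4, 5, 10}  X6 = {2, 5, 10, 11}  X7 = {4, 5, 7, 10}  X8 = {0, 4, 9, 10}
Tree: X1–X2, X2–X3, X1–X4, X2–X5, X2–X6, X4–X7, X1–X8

No — vertex 8 appears in no bag.

A tree decomposition must satisfy three properties: every vertex lies in some bag; for every edge, both endpoints lie together in some bag; and for every vertex, the bags containing it form a connected subtree. Here vertex 8 appears in no bag, so the decomposition is invalid.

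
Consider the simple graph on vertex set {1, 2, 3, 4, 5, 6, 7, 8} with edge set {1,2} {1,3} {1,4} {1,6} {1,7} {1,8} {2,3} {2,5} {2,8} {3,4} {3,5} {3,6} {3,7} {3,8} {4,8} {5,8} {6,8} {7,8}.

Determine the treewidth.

A width-3 tree decomposition is:
Bags: B1 = {1, 2, 3, 8}  B2 = {2, 3, 5, 8}  B3 = {1, 3, 6, 8}  B4 = {1, 3, 7, 8}  B5 = {1, 3, 4, 8}
Tree: B1–B2, B1–B3, B3–B4, B4–B5
The largest bag has 4 vertices, giving width 3; this decomposition certifies tw(G) ≤ 3. On the other hand G contains the 4-clique {1, 2, 3, 8}. A clique must lie in a single bag of any decomposition, so no decomposition can have width below 3. Combining the bounds, tw(G) = 3.

3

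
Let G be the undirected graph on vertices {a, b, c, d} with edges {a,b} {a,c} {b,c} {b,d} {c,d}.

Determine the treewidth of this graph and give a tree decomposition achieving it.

Each bag holds 3 vertices, so the decomposition has width 2, which upper-bounds the treewidth. Conversely, {b, c, d} is a clique of size 3, and the vertices of any clique must share a bag in every tree decomposition; so some bag has ≥ 3 vertices and tw(G) ≥ 2. The upper and lower bounds meet at 2, so that is the treewidth.

Treewidth 2.
Bags: B1 = {b, c, d}  B2 = {a, b, c}
Tree: B1–B2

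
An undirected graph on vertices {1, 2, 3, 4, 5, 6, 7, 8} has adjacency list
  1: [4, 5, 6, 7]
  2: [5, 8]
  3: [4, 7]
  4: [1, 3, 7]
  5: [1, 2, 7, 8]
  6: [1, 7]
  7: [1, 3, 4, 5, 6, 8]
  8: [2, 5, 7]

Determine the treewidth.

2

A width-2 tree decomposition is:
Bags: B1 = {1, 4, 7}  B2 = {3, 4, 7}  B3 = {1, 6, 7}  B4 = {1, 5, 7}  B5 = {5, 7, 8}  B6 = {2, 5, 8}
Tree: B1–B2, B1–B3, B1–B4, B4–B5, B5–B6
Each bag holds 3 vertices, so the decomposition has width 2, which upper-bounds the treewidth. For the lower bound, the 3 vertices {2, 5, 8} are pairwise adjacent, and any tree decomposition puts a clique entirely inside one bag — forcing width ≥ 2. The upper and lower bounds meet at 2, so that is the treewidth.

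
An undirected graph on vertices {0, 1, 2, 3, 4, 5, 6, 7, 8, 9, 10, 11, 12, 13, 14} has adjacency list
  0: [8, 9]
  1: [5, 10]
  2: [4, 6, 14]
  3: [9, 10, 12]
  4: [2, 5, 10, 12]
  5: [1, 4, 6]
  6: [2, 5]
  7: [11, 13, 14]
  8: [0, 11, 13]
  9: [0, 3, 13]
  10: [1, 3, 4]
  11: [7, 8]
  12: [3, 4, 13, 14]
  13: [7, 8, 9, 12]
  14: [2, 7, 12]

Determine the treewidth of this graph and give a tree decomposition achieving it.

The largest bag has 4 vertices, giving width 3; this decomposition certifies tw(G) ≤ 3. For the lower bound: the 4 vertex sets {0,8,11}, {9}, {13}, {3,7,12,14} are disjoint, each induces a connected subgraph, and every pair is joined by at least one edge of G. Contracting each set to a single vertex therefore yields K_{4} as a minor, and since treewidth is minor-monotone, tw(G) ≥ tw(K_{4}) = 3. The upper and lower bounds meet at 3, so that is the treewidth.

Treewidth 3.
One such decomposition:
Bags: B1 = {0, 8, 9, 11}  B2 = {8, 9, 11, 13}  B3 = {7, 9, 11, 13}  B4 = {3, 7, 9, 13}  B5 = {3, 7, 12, 13}  B6 = {3, 7, 12, 14}  B7 = {3, 10, 12, 14}  B8 = {4, 10, 12, 14}  B9 = {2, 4, 10, 14}  B10 = {1, 2, 4, 10}  B11 = {1, 2, 4, 5}  B12 = {1, 2, 5, 6}
Tree: B1–B2, B2–B3, B3–B4, B4–B5, B5–B6, B6–B7, B7–B8, B8–B9, B9–B10, B10–B11, B11–B12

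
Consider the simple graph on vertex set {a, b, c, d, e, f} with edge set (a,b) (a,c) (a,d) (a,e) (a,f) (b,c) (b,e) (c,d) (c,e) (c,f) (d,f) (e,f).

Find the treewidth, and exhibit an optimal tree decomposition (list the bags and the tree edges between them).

The largest bag has 4 vertices, giving width 3; this decomposition certifies tw(G) ≤ 3. On the other hand G contains the 4-clique {a, c, d, f}. A clique must lie in a single bag of any decomposition, so no decomposition can have width below 3. The upper and lower bounds meet at 3, so that is the treewidth.

Treewidth 3.
One optimal decomposition is:
Bags: B1 = {a, c, e, f}  B2 = {a, c, d, f}  B3 = {a, b, c, e}
Tree: B1–B2, B1–B3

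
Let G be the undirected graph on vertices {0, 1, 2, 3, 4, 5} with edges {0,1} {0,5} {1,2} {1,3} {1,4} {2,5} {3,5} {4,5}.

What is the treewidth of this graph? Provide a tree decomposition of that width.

Each bag holds 3 vertices, so the decomposition has width 2, which upper-bounds the treewidth. The edges 2–1–3–5–2 form a cycle, so G is not a tree and its treewidth is at least 2. Therefore the treewidth is 2.

Treewidth 2.
One such decomposition:
Bags: B1 = {1, 2, 5}  B2 = {1, 3, 5}  B3 = {1, 4, 5}  B4 = {0, 1, 5}
Tree: B1–B2, B2–B3, B3–B4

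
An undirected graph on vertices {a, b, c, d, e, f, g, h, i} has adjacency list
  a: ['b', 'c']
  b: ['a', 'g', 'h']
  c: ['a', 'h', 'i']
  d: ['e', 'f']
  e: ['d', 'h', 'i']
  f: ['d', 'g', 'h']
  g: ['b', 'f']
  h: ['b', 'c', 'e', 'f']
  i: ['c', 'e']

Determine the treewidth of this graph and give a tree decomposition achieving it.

The largest bag has 4 vertices, giving width 3; this decomposition certifies tw(G) ≤ 3. For the lower bound: the 4 vertex sets {a,b,g}, {c}, {h}, {d,e,f,i} are disjoint, each induces a connected subgraph, and every pair is joined by at least one edge of G. Contracting each set to a single vertex therefore yields K_{4} as a minor, and since treewidth is minor-monotone, tw(G) ≥ tw(K_{4}) = 3. The upper and lower bounds meet at 3, so that is the treewidth.

Treewidth 3.
One optimal decomposition is:
Bags: B1 = {a, b, c, g}  B2 = {b, c, g, h}  B3 = {c, f, g, h}  B4 = {c, f, h, i}  B5 = {e, f, h, i}  B6 = {d, e, f, i}
Tree: B1–B2, B2–B3, B3–B4, B4–B5, B5–B6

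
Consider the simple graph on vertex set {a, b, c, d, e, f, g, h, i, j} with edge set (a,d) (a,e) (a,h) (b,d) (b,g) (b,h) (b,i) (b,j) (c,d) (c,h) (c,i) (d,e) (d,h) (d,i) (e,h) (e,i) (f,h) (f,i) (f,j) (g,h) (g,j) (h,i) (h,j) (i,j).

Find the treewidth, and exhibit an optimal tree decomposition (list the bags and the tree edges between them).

Each bag holds 4 vertices, so the decomposition has width 3, which upper-bounds the treewidth. For the lower bound, the 4 vertices {b, g, h, j} are pairwise adjacent, and any tree decomposition puts a clique entirely inside one bag — forcing width ≥ 3. Hence tw(G) = 3 exactly.

Treewidth 3.
Bags: B1 = {a, d, e, h}  B2 = {d, e, h, i}  B3 = {b, d, h, i}  B4 = {b, h, i, j}  B5 = {b, g, h, j}  B6 = {f, h, i, j}  B7 = {c, d, h, i}
Tree: B1–B2, B2–B3, B3–B4, B4–B5, B4–B6, B3–B7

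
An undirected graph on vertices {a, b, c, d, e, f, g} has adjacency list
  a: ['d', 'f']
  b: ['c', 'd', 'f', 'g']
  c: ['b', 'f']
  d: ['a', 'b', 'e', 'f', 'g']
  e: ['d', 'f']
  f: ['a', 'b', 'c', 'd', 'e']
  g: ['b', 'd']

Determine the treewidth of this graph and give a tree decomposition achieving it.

Every bag has size at most 3, so the width is 3 − 1 = 2 and tw(G) ≤ 2. On the other hand G contains the 3-clique {b, d, g}. A clique must lie in a single bag of any decomposition, so no decomposition can have width below 2. Combining the bounds, tw(G) = 2.

Treewidth 2.
One such decomposition:
Bags: B1 = {b, c, f}  B2 = {b, d, f}  B3 = {b, d, g}  B4 = {a, d, f}  B5 = {d, e, f}
Tree: B1–B2, B2–B3, B2–B4, B2–B5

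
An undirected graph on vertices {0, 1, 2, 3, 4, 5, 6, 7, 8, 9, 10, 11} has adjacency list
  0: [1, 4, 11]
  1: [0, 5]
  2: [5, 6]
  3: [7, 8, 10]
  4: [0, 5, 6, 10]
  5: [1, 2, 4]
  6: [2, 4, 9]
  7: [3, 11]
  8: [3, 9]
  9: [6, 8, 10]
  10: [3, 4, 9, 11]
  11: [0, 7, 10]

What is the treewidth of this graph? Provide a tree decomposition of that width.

Treewidth 3.
Bags: B1 = {1, 2, 5, 6}  B2 = {1, 4, 5, 6}  B3 = {0, 1, 4, 6}  B4 = {0, 4, 6, 9}  B5 = {0, 4, 9, 10}  B6 = {0, 9, 10, 11}  B7 = {8, 9, 10, 11}  B8 = {3, 8, 10, 11}  B9 = {3, 7, 8, 11}
Tree: B1–B2, B2–B3, B3–B4, B4–B5, B5–B6, B6–B7, B7–B8, B8–B9

Each bag holds 4 vertices, so the decomposition has width 3, which upper-bounds the treewidth. For the lower bound: the 4 vertex sets {1,2,5}, {6}, {4}, {0,9,10,11} are disjoint, each induces a connected subgraph, and every pair is joined by at least one edge of G. Contracting each set to a single vertex therefore yields K_{4} as a minor, and since treewidth is minor-monotone, tw(G) ≥ tw(K_{4}) = 3. Combining the bounds, tw(G) = 3.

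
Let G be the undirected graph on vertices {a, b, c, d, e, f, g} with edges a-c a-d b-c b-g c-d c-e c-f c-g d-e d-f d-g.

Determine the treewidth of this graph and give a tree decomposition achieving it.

Treewidth 2.
Bags: B1 = {c, d, g}  B2 = {c, d, f}  B3 = {a, c, d}  B4 = {c, d, e}  B5 = {b, c, g}
Tree: B1–B2, B1–B3, B2–B4, B1–B5

Every bag has size at most 3, so the width is 3 − 1 = 2 and tw(G) ≤ 2. On the other hand G contains the 3-clique {c, d, g}. A clique must lie in a single bag of any decomposition, so no decomposition can have width below 2. The upper and lower bounds meet at 2, so that is the treewidth.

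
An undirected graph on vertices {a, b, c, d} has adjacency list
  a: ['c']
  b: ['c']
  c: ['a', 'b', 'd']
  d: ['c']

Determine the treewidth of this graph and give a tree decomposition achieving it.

Treewidth 1.
One optimal decomposition is:
Bags: B1 = {c, d}  B2 = {b, c}  B3 = {a, c}
Tree: B1–B2, B1–B3

Each bag holds 2 vertices, so the decomposition has width 1, which upper-bounds the treewidth. Since G has at least one edge (e.g. c–d), it is not an edgeless graph, so tw(G) ≥ 1. Therefore the treewidth is 1.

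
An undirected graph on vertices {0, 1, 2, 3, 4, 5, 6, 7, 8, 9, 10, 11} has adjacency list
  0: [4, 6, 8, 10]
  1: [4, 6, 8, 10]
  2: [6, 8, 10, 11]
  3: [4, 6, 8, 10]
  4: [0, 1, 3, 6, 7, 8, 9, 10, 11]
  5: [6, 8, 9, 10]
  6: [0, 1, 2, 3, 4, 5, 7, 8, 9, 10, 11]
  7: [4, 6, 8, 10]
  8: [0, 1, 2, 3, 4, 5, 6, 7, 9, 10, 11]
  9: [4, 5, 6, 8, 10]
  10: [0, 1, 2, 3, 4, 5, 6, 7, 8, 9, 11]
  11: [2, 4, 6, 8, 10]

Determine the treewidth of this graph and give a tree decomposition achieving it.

Every bag has size at most 5, so the width is 5 − 1 = 4 and tw(G) ≤ 4. Conversely, {2, 6, 8, 10, 11} is a clique of size 5, and the vertices of any clique must share a bag in every tree decomposition; so some bag has ≥ 5 vertices and tw(G) ≥ 4. Therefore the treewidth is 4.

Treewidth 4.
Bags: B1 = {4, 6, 8, 9, 10}  B2 = {1, 4, 6, 8, 10}  B3 = {3, 4, 6, 8, 10}  B4 = {4, 6, 8, 10, 11}  B5 = {2, 6, 8, 10, 11}  B6 = {4, 6, 7, 8, 10}  B7 = {0, 4, 6, 8, 10}  B8 = {5, 6, 8, 9, 10}
Tree: B1–B2, B2–B3, B2–B4, B4–B5, B1–B6, B6–B7, B1–B8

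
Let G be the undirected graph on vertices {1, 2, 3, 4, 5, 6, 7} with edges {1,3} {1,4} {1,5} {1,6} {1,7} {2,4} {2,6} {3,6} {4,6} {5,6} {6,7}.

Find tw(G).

2

A width-2 tree decomposition is:
Bags: B1 = {1, 5, 6}  B2 = {1, 6, 7}  B3 = {1, 4, 6}  B4 = {2, 4, 6}  B5 = {1, 3, 6}
Tree: B1–B2, B1–B3, B3–B4, B2–B5
Each bag holds 3 vertices, so the decomposition has width 2, which upper-bounds the treewidth. Conversely, {1, 3, 6} is a clique of size 3, and the vertices of any clique must share a bag in every tree decomposition; so some bag has ≥ 3 vertices and tw(G) ≥ 2. Hence tw(G) = 2 exactly.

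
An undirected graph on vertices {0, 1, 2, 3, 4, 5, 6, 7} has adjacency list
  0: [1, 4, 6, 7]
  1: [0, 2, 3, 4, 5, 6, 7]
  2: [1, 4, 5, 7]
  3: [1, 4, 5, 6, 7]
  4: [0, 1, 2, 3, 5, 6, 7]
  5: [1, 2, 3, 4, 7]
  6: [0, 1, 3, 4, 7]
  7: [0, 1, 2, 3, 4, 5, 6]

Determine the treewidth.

A width-4 tree decomposition is:
Bags: B1 = {1, 3, 4, 5, 7}  B2 = {1, 3, 4, 6, 7}  B3 = {1, 2, 4, 5, 7}  B4 = {0, 1, 4, 6, 7}
Tree: B1–B2, B1–B3, B2–B4
Every bag has size at most 5, so the width is 5 − 1 = 4 and tw(G) ≤ 4. For the lower bound, the 5 vertices {0, 1, 4, 6, 7} are pairwise adjacent, and any tree decomposition puts a clique entirely inside one bag — forcing width ≥ 4. Therefore the treewidth is 4.

4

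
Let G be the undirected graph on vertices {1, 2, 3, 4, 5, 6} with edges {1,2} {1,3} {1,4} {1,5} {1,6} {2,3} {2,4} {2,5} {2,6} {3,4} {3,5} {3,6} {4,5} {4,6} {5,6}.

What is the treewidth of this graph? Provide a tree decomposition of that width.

A single bag containing all 6 vertices is trivially a valid decomposition of width 5. For the lower bound, the 6 vertices {1, 2, 3, 4, 5, 6} are pairwise adjacent, and any tree decomposition puts a clique entirely inside one bag — forcing width ≥ 5. Therefore the treewidth is 5.

Treewidth 5.
Bags: B1 = {1, 2, 3, 4, 5, 6}
Tree: (single bag)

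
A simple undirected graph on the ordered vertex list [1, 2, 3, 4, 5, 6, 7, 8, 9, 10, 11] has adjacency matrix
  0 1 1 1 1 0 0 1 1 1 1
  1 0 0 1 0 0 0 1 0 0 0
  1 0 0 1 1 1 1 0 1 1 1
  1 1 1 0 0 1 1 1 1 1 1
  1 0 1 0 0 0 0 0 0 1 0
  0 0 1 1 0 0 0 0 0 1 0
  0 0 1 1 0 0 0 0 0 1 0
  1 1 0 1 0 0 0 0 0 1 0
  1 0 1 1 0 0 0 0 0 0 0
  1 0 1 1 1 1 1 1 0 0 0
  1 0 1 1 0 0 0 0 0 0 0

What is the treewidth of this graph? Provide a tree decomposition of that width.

Treewidth 3.
Bags: B1 = {1, 3, 4, 10}  B2 = {3, 4, 6, 10}  B3 = {1, 3, 5, 10}  B4 = {3, 4, 7, 10}  B5 = {1, 4, 8, 10}  B6 = {1, 2, 4, 8}  B7 = {1, 3, 4, 9}  B8 = {1, 3, 4, 11}
Tree: B1–B2, B1–B3, B1–B4, B1–B5, B5–B6, B1–B7, B7–B8

The largest bag has 4 vertices, giving width 3; this decomposition certifies tw(G) ≤ 3. For the lower bound, the 4 vertices {1, 4, 8, 10} are pairwise adjacent, and any tree decomposition puts a clique entirely inside one bag — forcing width ≥ 3. The upper and lower bounds meet at 3, so that is the treewidth.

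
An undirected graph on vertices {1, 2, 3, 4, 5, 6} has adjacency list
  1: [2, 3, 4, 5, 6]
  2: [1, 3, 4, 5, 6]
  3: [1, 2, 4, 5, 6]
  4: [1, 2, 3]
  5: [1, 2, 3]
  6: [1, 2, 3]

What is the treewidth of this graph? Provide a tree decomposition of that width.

Treewidth 3.
One optimal decomposition is:
Bags: B1 = {1, 2, 3, 6}  B2 = {1, 2, 3, 4}  B3 = {1, 2, 3, 5}
Tree: B1–B2, B1–B3

Every bag has size at most 4, so the width is 4 − 1 = 3 and tw(G) ≤ 3. For the lower bound, the 4 vertices {1, 2, 3, 4} are pairwise adjacent, and any tree decomposition puts a clique entirely inside one bag — forcing width ≥ 3. Hence tw(G) = 3 exactly.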